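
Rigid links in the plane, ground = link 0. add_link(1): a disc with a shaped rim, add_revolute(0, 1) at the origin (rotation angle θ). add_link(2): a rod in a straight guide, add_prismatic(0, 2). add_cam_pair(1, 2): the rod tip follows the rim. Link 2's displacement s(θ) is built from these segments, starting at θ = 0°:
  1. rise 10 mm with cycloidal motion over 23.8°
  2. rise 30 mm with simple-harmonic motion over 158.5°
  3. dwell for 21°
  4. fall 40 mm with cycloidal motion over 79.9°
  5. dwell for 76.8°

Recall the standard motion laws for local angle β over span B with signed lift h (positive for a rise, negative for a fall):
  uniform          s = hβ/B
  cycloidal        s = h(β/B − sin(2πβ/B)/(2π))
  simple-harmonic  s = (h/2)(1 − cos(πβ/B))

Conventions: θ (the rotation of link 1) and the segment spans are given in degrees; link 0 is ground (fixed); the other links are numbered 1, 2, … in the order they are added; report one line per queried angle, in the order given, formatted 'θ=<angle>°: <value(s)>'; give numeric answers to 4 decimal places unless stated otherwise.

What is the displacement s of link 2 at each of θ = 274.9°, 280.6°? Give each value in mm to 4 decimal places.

segment 1 (0° to 23.8°, cycloidal, h = 10) is passed completely: s = 0.0000 + (10) = 10.0000
segment 2 (23.8° to 182.3°, simple-harmonic, h = 30) is passed completely: s = 10.0000 + (30) = 40.0000
segment 3 (182.3° to 203.3°, dwell): s unchanged at 40.0000
θ = 274.9° falls in segment 4 (203.3° to 283.2°, cycloidal, h = -40): β = 274.9 − 203.3 = 71.6°, B = 79.9°; Δs = -40·(0.8961 − sin(2π·0.8961)/(2π)) = -39.7112; s = 40.0000 − 39.7112 = 0.2888
θ = 280.6° falls in segment 4 (203.3° to 283.2°, cycloidal, h = -40): β = 280.6 − 203.3 = 77.3°, B = 79.9°; Δs = -40·(0.9675 − sin(2π·0.9675)/(2π)) = -39.9910; s = 40.0000 − 39.9910 = 0.0090

θ=274.9°: 0.2888
θ=280.6°: 0.0090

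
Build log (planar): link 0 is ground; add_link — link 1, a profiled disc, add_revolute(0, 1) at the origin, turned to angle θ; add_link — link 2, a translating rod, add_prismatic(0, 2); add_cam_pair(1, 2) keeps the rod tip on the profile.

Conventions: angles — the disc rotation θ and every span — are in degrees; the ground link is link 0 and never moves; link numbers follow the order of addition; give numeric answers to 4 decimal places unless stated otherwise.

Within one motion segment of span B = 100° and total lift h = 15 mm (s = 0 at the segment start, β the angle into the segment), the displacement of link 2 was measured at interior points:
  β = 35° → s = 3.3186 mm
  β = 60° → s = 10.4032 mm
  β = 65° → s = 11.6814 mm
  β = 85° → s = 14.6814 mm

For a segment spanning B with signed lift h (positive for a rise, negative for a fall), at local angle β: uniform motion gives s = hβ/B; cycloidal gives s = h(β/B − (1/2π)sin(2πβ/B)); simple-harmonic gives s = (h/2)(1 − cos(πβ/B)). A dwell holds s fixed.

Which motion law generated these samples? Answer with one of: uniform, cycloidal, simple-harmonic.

candidates at β/B = r: uniform s = h·r (linear in β); cycloidal s = h·(r − sin(2πr)/(2π)); simple-harmonic s = (h/2)(1 − cos(πr))
β=35°: printed 3.3186 | uniform 5.2500, cycloidal 3.3186, simple-harmonic 4.0951
β=60°: printed 10.4032 | uniform 9.0000, cycloidal 10.4032, simple-harmonic 9.8176
β=65°: printed 11.6814 | uniform 9.7500, cycloidal 11.6814, simple-harmonic 10.9049
β=85°: printed 14.6814 | uniform 12.7500, cycloidal 14.6814, simple-harmonic 14.1825
only one law matches every sample → cycloidal

cycloidal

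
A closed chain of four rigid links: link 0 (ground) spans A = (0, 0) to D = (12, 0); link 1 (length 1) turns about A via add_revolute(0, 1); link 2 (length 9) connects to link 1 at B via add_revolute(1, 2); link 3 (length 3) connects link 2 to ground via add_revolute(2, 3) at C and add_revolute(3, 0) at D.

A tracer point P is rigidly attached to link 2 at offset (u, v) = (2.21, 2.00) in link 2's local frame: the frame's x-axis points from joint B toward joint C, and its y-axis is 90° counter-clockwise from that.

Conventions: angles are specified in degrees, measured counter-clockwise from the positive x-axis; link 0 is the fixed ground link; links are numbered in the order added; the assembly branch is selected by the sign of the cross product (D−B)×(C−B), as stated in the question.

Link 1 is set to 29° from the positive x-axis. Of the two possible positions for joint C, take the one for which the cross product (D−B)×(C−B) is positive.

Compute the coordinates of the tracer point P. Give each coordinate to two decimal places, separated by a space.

A=(0,0), D=(12.00,0)
B = A + 1.00·(cos29°, sin29°) = (0.8746, 0.4848)
|BD| = 11.1359
circle(B,9.00) ∩ circle(D,3.00): a=8.8007, h=1.8833
  candidates: C₊=(9.7490,1.9832) cross=20.972; C₋=(9.5850,-1.7799) cross=-20.972
  branch + wants cross > 0 → take C=(9.7490,1.9832) (cross=20.972)
ex = (C−B)/|BC| = (0.9860,0.1665); ey = (-0.1665,0.9860)
P = B + 2.21·ex + 2.00·ey = (2.7208,2.8248)

2.72 2.82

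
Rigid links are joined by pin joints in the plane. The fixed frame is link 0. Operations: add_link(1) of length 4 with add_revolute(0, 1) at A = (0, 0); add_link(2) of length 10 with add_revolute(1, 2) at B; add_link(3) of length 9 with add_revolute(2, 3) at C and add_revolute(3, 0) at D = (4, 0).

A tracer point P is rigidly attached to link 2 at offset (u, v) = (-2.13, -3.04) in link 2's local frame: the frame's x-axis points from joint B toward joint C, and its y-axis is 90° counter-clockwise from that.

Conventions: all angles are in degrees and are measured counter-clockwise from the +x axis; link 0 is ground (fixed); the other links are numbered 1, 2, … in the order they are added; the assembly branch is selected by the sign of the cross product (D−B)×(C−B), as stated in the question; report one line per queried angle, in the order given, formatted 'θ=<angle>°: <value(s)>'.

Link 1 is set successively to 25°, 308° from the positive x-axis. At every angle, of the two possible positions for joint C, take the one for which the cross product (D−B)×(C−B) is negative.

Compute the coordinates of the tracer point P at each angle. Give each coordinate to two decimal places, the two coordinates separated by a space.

A=(0,0), D=(4.00,0)
θ=25°: B = A + 4.00·(cos25°, sin25°) = (3.6252, 1.6905)
θ=25°: |BD| = 1.7315
θ=25°: circle(B,10.00) ∩ circle(D,9.00): a=6.3523, h=7.7232
θ=25°:   candidates: C₊=(12.5403,-2.8396) cross=13.373; C₋=(-2.5401,-6.1828) cross=-13.373
θ=25°:   branch - wants cross < 0 → take C=(-2.5401,-6.1828) (cross=-13.373)
θ=25°: ex = (C−B)/|BC| = (-0.6165,-0.7873); ey = (0.7873,-0.6165)
θ=25°: P = B + -2.13·ex + -3.04·ey = (2.5449,5.2417)
θ=308°: B = A + 4.00·(cos308°, sin308°) = (2.4626, -3.1520)
θ=308°: |BD| = 3.5070
θ=308°: circle(B,10.00) ∩ circle(D,9.00): a=4.4624, h=8.9491
θ=308°:   candidates: C₊=(-3.6246,4.7818) cross=31.384; C₋=(12.4623,-3.0643) cross=-31.384
θ=308°:   branch - wants cross < 0 → take C=(12.4623,-3.0643) (cross=-31.384)
θ=308°: ex = (C−B)/|BC| = (1.0000,0.0088); ey = (-0.0088,1.0000)
θ=308°: P = B + -2.13·ex + -3.04·ey = (0.3594,-6.2106)

θ=25°: 2.54 5.24
θ=308°: 0.36 -6.21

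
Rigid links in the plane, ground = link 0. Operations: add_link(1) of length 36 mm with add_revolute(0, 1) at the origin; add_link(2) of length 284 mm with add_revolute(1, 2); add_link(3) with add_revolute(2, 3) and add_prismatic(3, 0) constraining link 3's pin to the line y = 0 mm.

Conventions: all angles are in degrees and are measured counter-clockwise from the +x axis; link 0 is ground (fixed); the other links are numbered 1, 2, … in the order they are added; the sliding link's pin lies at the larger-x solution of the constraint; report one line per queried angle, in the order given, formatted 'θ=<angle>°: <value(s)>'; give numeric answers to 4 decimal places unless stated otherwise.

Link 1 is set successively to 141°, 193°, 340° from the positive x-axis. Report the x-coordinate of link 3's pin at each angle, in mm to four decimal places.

geometry: r = 36 mm, L = 284 mm, e = 0 mm
θ=141°: crank pin P = (r cos θ, r sin θ) = (-27.977255, 22.655534)
θ=141°: h = r sin θ − e = 22.655534 − 0 = 22.655534
θ=141°: x = r cos θ + √(L² − h²) = -27.977255 + 283.094908 = 255.117653
θ=193°: crank pin P = (r cos θ, r sin θ) = (-35.077322, -8.098238)
θ=193°: h = r sin θ − e = -8.098238 − 0 = -8.098238
θ=193°: x = r cos θ + √(L² − h²) = -35.077322 + 283.884516 = 248.807194
θ=340°: crank pin P = (r cos θ, r sin θ) = (33.828934, -12.312725)
θ=340°: h = r sin θ − e = -12.312725 − 0 = -12.312725
θ=340°: x = r cos θ + √(L² − h²) = 33.828934 + 283.732967 = 317.561902

θ=141°: 255.1177
θ=193°: 248.8072
θ=340°: 317.5619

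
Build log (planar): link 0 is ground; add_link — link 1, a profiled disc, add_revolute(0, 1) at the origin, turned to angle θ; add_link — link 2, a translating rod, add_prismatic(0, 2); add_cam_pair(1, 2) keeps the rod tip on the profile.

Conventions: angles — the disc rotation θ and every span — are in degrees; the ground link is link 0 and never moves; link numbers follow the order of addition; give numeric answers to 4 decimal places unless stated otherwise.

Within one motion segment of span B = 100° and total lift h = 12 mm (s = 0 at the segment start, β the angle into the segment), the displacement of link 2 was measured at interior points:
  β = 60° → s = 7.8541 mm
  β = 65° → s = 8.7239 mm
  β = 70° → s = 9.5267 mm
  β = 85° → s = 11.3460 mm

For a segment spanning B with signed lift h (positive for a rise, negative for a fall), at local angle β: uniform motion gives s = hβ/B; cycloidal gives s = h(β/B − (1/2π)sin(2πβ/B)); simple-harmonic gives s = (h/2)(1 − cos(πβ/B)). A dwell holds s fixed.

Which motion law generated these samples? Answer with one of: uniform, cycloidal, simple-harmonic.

candidates at β/B = r: uniform s = h·r (linear in β); cycloidal s = h·(r − sin(2πr)/(2π)); simple-harmonic s = (h/2)(1 − cos(πr))
β=60°: printed 7.8541 | uniform 7.2000, cycloidal 8.3226, simple-harmonic 7.8541
β=65°: printed 8.7239 | uniform 7.8000, cycloidal 9.3451, simple-harmonic 8.7239
β=70°: printed 9.5267 | uniform 8.4000, cycloidal 10.2164, simple-harmonic 9.5267
β=85°: printed 11.3460 | uniform 10.2000, cycloidal 11.7451, simple-harmonic 11.3460
only one law matches every sample → simple-harmonic

simple-harmonic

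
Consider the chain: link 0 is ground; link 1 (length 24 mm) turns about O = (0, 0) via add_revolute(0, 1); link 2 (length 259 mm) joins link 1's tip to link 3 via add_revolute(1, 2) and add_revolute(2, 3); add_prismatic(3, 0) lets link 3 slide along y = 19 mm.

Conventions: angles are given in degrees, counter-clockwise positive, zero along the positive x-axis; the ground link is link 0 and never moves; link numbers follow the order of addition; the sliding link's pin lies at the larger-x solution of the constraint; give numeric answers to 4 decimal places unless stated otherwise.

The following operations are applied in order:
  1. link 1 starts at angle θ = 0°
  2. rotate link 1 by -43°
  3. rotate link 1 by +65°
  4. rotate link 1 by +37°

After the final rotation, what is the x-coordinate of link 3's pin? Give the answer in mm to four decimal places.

geometry: r = 24 mm, L = 259 mm, e = 19 mm; θ starts at 0°
rotate link 1 by -43°: θ ← 0° -43° = -43°
rotate link 1 by +65°: θ ← -43° +65° = 22°
rotate link 1 by +37°: θ ← 22° +37° = 59°
crank pin P = (r cos θ, r sin θ) = (12.360914, 20.572015)
h = r sin θ − e = 20.572015 − 19 = 1.572015
x = r cos θ + √(L² − h²) = 12.360914 + 258.995229 = 271.356143

271.3561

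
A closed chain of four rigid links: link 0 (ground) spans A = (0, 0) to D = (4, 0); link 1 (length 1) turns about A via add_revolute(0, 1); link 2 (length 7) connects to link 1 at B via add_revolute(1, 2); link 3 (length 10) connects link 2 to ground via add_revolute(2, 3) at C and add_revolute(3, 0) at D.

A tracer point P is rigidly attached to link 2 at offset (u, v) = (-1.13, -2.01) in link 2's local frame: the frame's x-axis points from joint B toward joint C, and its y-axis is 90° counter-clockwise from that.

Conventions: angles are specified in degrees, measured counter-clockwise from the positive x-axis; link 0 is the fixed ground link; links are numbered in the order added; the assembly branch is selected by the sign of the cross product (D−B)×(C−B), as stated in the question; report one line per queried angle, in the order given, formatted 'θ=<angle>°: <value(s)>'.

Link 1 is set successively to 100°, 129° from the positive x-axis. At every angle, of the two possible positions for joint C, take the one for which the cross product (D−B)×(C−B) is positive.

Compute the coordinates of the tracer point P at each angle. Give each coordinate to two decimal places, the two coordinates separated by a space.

A=(0,0), D=(4.00,0)
θ=100°: B = A + 1.00·(cos100°, sin100°) = (-0.1736, 0.9848)
θ=100°: |BD| = 4.2883
θ=100°: circle(B,7.00) ∩ circle(D,10.00): a=-3.8023, h=5.8773
θ=100°:   candidates: C₊=(-2.5246,7.5782) cross=25.203; C₋=(-5.2241,-3.8622) cross=-25.203
θ=100°:   branch + wants cross > 0 → take C=(-2.5246,7.5782) (cross=25.203)
θ=100°: ex = (C−B)/|BC| = (-0.3359,0.9419); ey = (-0.9419,-0.3359)
θ=100°: P = B + -1.13·ex + -2.01·ey = (2.0991,0.5955)
θ=129°: B = A + 1.00·(cos129°, sin129°) = (-0.6293, 0.7771)
θ=129°: |BD| = 4.6941
θ=129°: circle(B,7.00) ∩ circle(D,10.00): a=-3.0853, h=6.2834
θ=129°:   candidates: C₊=(-2.6318,7.4846) cross=29.495; C₋=(-4.7123,-4.9087) cross=-29.495
θ=129°:   branch + wants cross > 0 → take C=(-2.6318,7.4846) (cross=29.495)
θ=129°: ex = (C−B)/|BC| = (-0.2861,0.9582); ey = (-0.9582,-0.2861)
θ=129°: P = B + -1.13·ex + -2.01·ey = (1.6199,0.2694)

θ=100°: 2.10 0.60
θ=129°: 1.62 0.27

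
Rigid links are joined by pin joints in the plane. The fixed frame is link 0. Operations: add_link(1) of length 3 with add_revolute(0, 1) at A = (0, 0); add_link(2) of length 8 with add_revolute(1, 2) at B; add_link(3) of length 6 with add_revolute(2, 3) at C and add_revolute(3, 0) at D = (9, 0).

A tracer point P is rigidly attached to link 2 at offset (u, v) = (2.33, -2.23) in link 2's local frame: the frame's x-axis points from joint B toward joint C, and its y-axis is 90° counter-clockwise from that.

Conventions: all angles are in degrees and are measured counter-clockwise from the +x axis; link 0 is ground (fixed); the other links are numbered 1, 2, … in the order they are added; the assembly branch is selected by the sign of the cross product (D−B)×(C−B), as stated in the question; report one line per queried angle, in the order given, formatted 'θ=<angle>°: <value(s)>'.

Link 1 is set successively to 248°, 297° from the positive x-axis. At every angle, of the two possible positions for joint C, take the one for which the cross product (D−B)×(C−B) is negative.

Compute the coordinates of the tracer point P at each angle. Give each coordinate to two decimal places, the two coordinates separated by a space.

A=(0,0), D=(9.00,0)
θ=248°: B = A + 3.00·(cos248°, sin248°) = (-1.1238, -2.7816)
θ=248°: |BD| = 10.4990
θ=248°: circle(B,8.00) ∩ circle(D,6.00): a=6.5830, h=4.5458
θ=248°:   candidates: C₊=(4.0195,3.3459) cross=47.727; C₋=(6.4283,-5.4209) cross=-47.727
θ=248°:   branch - wants cross < 0 → take C=(6.4283,-5.4209) (cross=-47.727)
θ=248°: ex = (C−B)/|BC| = (0.9440,-0.3299); ey = (0.3299,0.9440)
θ=248°: P = B + 2.33·ex + -2.23·ey = (0.3400,-5.6554)
θ=297°: B = A + 3.00·(cos297°, sin297°) = (1.3620, -2.6730)
θ=297°: |BD| = 8.0923
θ=297°: circle(B,8.00) ∩ circle(D,6.00): a=5.7762, h=5.5350
θ=297°:   candidates: C₊=(4.9856,4.4592) cross=44.790; C₋=(8.6422,-5.9893) cross=-44.790
θ=297°:   branch - wants cross < 0 → take C=(8.6422,-5.9893) (cross=-44.790)
θ=297°: ex = (C−B)/|BC| = (0.9100,-0.4145); ey = (0.4145,0.9100)
θ=297°: P = B + 2.33·ex + -2.23·ey = (2.5579,-5.6683)

θ=248°: 0.34 -5.66
θ=297°: 2.56 -5.67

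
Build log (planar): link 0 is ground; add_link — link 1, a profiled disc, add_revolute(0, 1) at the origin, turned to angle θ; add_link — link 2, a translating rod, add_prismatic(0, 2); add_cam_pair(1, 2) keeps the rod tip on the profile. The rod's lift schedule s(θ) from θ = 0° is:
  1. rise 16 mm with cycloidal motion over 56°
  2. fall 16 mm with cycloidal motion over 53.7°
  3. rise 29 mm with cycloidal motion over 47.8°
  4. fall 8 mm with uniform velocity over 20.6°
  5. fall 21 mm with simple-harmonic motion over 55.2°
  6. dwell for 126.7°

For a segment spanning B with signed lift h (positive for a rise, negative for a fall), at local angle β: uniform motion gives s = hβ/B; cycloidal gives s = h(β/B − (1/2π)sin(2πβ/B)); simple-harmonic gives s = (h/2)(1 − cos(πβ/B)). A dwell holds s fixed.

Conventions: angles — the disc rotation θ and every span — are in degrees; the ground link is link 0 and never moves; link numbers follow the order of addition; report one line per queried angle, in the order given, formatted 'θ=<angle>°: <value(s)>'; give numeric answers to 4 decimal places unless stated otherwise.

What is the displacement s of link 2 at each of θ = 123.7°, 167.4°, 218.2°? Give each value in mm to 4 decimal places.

seg 1 [0°–56°] cycloidal, h=16: full span → s += 16 → s = 16.0000
seg 2 [56°–109.7°] cycloidal, h=-16: full span → s += -16 → s = 0.0000
seg 3 [109.7°–157.5°] cycloidal, h=29: θ=123.7° here. β=14, B=47.8. 29·(0.2929 − sin(2π·0.2929)/(2π)) = 4.0448 → s = 4.0448
seg 3 [109.7°–157.5°] cycloidal, h=29: full span → s += 29 → s = 29.0000
seg 4 [157.5°–178.1°] uniform, h=-8: θ=167.4° here. β=9.9, B=20.6. -8·9.9/20.6 = -3.8447 → s = 25.1553
seg 4 [157.5°–178.1°] uniform, h=-8: full span → s += -8 → s = 21.0000
seg 5 [178.1°–233.3°] simple-harmonic, h=-21: θ=218.2° here. β=40.1, B=55.2. -21/2·(1 − cos(π·0.7264)) = -17.3555 → s = 3.6445

θ=123.7°: 4.0448
θ=167.4°: 25.1553
θ=218.2°: 3.6445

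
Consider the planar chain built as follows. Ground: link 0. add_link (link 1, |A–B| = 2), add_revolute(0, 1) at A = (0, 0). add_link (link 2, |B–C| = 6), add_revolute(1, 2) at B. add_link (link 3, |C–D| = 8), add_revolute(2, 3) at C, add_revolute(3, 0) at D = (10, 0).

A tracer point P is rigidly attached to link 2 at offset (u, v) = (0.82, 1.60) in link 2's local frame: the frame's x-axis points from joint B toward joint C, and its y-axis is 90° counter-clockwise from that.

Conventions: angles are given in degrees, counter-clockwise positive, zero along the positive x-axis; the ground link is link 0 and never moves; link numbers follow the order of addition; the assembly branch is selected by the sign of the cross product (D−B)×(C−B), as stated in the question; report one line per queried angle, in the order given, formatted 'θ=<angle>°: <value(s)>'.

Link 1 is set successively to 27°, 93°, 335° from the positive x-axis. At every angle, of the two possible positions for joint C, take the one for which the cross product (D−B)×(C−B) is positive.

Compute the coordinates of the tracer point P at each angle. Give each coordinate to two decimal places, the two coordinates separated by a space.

A=(0,0), D=(10.00,0)
θ=27°: B = A + 2.00·(cos27°, sin27°) = (1.7820, 0.9080)
θ=27°: |BD| = 8.2680
θ=27°: circle(B,6.00) ∩ circle(D,8.00): a=2.4407, h=5.4811
θ=27°:   candidates: C₊=(4.8099,6.0879) cross=45.318; C₋=(3.6060,-4.8080) cross=-45.318
θ=27°:   branch + wants cross > 0 → take C=(4.8099,6.0879) (cross=45.318)
θ=27°: ex = (C−B)/|BC| = (0.5046,0.8633); ey = (-0.8633,0.5046)
θ=27°: P = B + 0.82·ex + 1.60·ey = (0.8145,2.4233)
θ=93°: B = A + 2.00·(cos93°, sin93°) = (-0.1047, 1.9973)
θ=93°: |BD| = 10.3002
θ=93°: circle(B,6.00) ∩ circle(D,8.00): a=3.7909, h=4.6507
θ=93°:   candidates: C₊=(4.5161,5.8246) cross=47.903; C₋=(2.7125,-3.3003) cross=-47.903
θ=93°:   branch + wants cross > 0 → take C=(4.5161,5.8246) (cross=47.903)
θ=93°: ex = (C−B)/|BC| = (0.7701,0.6379); ey = (-0.6379,0.7701)
θ=93°: P = B + 0.82·ex + 1.60·ey = (-0.4938,3.7525)
θ=335°: B = A + 2.00·(cos335°, sin335°) = (1.8126, -0.8452)
θ=335°: |BD| = 8.2309
θ=335°: circle(B,6.00) ∩ circle(D,8.00): a=2.4145, h=5.4927
θ=335°:   candidates: C₊=(3.6503,4.8664) cross=45.210; C₋=(4.7784,-6.0610) cross=-45.210
θ=335°:   branch + wants cross > 0 → take C=(3.6503,4.8664) (cross=45.210)
θ=335°: ex = (C−B)/|BC| = (0.3063,0.9519); ey = (-0.9519,0.3063)
θ=335°: P = B + 0.82·ex + 1.60·ey = (0.5407,0.4254)

θ=27°: 0.81 2.42
θ=93°: -0.49 3.75
θ=335°: 0.54 0.43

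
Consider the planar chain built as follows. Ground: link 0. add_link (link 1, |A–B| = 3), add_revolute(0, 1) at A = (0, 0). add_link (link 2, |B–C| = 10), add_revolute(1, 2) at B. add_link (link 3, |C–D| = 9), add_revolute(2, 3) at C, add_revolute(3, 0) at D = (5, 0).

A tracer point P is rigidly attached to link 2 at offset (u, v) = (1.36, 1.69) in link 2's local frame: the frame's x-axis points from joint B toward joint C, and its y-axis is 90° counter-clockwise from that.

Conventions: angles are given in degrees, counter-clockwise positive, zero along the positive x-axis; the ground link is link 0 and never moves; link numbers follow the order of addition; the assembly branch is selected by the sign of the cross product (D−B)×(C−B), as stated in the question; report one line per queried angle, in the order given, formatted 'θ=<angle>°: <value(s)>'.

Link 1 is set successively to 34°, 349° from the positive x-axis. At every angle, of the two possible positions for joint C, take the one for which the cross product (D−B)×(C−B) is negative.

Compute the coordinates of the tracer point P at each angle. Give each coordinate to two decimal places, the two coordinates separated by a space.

A=(0,0), D=(5.00,0)
θ=34°: B = A + 3.00·(cos34°, sin34°) = (2.4871, 1.6776)
θ=34°: |BD| = 3.0214
θ=34°: circle(B,10.00) ∩ circle(D,9.00): a=4.6549, h=8.8505
θ=34°:   candidates: C₊=(11.2727,6.4539) cross=26.741; C₋=(1.4445,-8.2679) cross=-26.741
θ=34°:   branch - wants cross < 0 → take C=(1.4445,-8.2679) (cross=-26.741)
θ=34°: ex = (C−B)/|BC| = (-0.1043,-0.9946); ey = (0.9946,-0.1043)
θ=34°: P = B + 1.36·ex + 1.69·ey = (4.0261,0.1488)
θ=349°: B = A + 3.00·(cos349°, sin349°) = (2.9449, -0.5724)
θ=349°: |BD| = 2.1334
θ=349°: circle(B,10.00) ∩ circle(D,9.00): a=5.5198, h=8.3386
θ=349°:   candidates: C₊=(6.0248,8.9415) cross=17.789; C₋=(10.4997,-7.1242) cross=-17.789
θ=349°:   branch - wants cross < 0 → take C=(10.4997,-7.1242) (cross=-17.789)
θ=349°: ex = (C−B)/|BC| = (0.7555,-0.6552); ey = (0.6552,0.7555)
θ=349°: P = B + 1.36·ex + 1.69·ey = (5.0796,-0.1867)

θ=34°: 4.03 0.15
θ=349°: 5.08 -0.19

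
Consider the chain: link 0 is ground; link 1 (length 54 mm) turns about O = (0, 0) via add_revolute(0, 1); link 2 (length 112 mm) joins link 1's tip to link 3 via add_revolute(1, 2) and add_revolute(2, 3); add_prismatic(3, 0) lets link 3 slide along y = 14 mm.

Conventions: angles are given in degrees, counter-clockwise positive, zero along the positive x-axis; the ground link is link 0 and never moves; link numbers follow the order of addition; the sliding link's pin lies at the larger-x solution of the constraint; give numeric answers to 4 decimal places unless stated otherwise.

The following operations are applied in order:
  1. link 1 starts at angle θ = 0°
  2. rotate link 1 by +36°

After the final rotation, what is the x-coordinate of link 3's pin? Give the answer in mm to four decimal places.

geometry: r = 54 mm, L = 112 mm, e = 14 mm; θ starts at 0°
rotate link 1 by +36°: θ ← 0° +36° = 36°
crank pin P = (r cos θ, r sin θ) = (43.686918, 31.740404)
h = r sin θ − e = 31.740404 − 14 = 17.740404
x = r cos θ + √(L² − h²) = 43.686918 + 110.586066 = 154.272984

154.2730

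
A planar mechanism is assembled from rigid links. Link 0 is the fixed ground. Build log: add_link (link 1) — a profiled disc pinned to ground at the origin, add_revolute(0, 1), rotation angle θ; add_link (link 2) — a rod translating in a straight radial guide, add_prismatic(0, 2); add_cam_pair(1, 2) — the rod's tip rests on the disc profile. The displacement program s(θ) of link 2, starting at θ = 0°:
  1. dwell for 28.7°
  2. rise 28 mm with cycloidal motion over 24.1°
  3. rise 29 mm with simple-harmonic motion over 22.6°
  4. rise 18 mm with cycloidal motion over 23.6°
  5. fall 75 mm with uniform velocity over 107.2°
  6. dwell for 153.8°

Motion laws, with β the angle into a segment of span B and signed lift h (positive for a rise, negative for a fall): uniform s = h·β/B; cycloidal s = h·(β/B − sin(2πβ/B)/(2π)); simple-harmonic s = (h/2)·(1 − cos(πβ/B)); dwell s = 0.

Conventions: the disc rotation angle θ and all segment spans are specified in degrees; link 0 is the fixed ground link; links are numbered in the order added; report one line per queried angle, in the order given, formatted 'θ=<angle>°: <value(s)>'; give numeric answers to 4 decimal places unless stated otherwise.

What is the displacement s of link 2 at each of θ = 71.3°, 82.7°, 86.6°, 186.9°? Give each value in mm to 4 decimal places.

seg 1 [0°–28.7°] dwell: s stays 0.0000
seg 2 [28.7°–52.8°] cycloidal, h=28: full span → s += 28 → s = 28.0000
seg 3 [52.8°–75.4°] simple-harmonic, h=29: θ=71.3° here. β=18.5, B=22.6. 29/2·(1 − cos(π·0.8186)) = 26.7081 → s = 54.7081
seg 3 [52.8°–75.4°] simple-harmonic, h=29: full span → s += 29 → s = 57.0000
seg 4 [75.4°–99°] cycloidal, h=18: θ=82.7° here. β=7.3, B=23.6. 18·(0.3093 − sin(2π·0.3093)/(2π)) = 2.8997 → s = 59.8997
seg 4 [75.4°–99°] cycloidal, h=18: θ=86.6° here. β=11.2, B=23.6. 18·(0.4746 − sin(2π·0.4746)/(2π)) = 8.0867 → s = 65.0867
seg 4 [75.4°–99°] cycloidal, h=18: full span → s += 18 → s = 75.0000
seg 5 [99°–206.2°] uniform, h=-75: θ=186.9° here. β=87.9, B=107.2. -75·87.9/107.2 = -61.4972 → s = 13.5028

θ=71.3°: 54.7081
θ=82.7°: 59.8997
θ=86.6°: 65.0867
θ=186.9°: 13.5028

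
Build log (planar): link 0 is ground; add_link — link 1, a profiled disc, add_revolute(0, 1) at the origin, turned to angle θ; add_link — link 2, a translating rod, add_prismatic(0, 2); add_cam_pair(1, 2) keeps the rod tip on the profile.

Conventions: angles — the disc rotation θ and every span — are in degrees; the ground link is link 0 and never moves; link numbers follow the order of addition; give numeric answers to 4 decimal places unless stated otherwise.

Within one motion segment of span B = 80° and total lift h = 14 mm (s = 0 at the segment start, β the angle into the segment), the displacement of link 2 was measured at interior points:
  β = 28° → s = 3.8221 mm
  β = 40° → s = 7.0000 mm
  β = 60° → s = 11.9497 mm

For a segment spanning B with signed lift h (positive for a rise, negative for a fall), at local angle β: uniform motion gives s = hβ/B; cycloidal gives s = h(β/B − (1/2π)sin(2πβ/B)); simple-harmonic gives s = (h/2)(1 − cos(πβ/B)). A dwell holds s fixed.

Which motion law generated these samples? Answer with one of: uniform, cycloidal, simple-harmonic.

candidates at β/B = r: uniform s = h·r (linear in β); cycloidal s = h·(r − sin(2πr)/(2π)); simple-harmonic s = (h/2)(1 − cos(πr))
β=28°: printed 3.8221 | uniform 4.9000, cycloidal 3.0974, simple-harmonic 3.8221
β=40°: printed 7.0000 | uniform 7.0000, cycloidal 7.0000, simple-harmonic 7.0000
β=60°: printed 11.9497 | uniform 10.5000, cycloidal 12.7282, simple-harmonic 11.9497
only one law matches every sample → simple-harmonic

simple-harmonic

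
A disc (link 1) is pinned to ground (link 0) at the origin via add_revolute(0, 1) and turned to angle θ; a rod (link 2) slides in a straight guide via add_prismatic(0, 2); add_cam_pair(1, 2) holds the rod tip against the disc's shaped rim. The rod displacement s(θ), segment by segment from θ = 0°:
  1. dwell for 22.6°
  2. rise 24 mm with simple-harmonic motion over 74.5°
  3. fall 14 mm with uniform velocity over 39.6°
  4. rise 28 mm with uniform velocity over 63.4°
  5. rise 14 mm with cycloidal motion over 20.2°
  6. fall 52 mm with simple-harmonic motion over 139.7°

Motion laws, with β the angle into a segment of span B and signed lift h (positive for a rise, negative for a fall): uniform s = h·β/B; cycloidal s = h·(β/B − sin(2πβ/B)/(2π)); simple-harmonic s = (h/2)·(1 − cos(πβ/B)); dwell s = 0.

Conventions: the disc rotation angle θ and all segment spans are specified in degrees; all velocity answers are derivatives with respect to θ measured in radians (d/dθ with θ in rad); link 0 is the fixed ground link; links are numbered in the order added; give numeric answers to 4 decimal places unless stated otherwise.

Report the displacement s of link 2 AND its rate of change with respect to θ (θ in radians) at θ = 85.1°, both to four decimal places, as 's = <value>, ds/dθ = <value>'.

segment 1 (0° to 22.6°, dwell): s unchanged at 0.0000
θ = 85.1° falls in segment 2 (22.6° to 97.1°, simple-harmonic, h = 24): β = 85.1 − 22.6 = 62.5°, B = 74.5°; Δs = 24/2·(1 − cos(π·0.8389)) = 22.4961; s = 0.0000 + 22.4961 = 22.4961
velocity in seg [22.6°–97.1°] (simple-harmonic), θ in radians: β = 62.5° = 1.0908 rad, B = 74.5° = 1.3003 rad; ds/dθ = (πh/(2B)) sin(πβ/B) = (π·24/(2·1.3003)) sin(π·0.8389) = 14.053255 mm/rad

s = 22.4961, ds/dθ = 14.0533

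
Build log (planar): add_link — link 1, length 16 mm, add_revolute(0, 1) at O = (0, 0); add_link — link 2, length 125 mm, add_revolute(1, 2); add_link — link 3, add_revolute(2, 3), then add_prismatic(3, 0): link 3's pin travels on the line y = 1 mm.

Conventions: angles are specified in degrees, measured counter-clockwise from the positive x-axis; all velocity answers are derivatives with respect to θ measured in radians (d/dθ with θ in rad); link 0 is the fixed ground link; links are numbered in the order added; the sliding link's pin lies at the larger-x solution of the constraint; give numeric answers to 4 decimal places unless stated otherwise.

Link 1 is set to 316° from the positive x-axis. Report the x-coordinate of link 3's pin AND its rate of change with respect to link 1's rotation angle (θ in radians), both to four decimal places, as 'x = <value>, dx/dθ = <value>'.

geometry: r = 16 mm, L = 125 mm, e = 1 mm
crank pin P = (r cos θ, r sin θ) = (11.509437, -11.114534)
h = r sin θ − e = -11.114534 − 1 = -12.114534
x = r cos θ + √(L² − h²) = 11.509437 + 124.411567 = 135.921004
dx/dθ = −r sin θ − h·r cos θ/√(L² − h²) (θ in radians; h = -12.114534) = 12.235261

x = 135.9210, dx/dθ = 12.2353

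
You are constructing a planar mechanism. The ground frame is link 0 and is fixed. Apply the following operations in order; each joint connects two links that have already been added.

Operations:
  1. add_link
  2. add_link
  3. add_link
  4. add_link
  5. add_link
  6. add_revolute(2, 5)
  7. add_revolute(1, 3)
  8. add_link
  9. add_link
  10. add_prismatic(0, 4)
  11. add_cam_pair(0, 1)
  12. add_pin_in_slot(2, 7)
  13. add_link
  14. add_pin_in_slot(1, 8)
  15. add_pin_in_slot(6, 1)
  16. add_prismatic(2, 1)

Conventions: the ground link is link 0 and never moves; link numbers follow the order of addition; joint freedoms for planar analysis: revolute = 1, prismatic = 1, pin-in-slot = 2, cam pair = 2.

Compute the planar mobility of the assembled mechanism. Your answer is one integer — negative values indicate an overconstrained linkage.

ground; <1,0,0>
#1 <2,0,0>
#2 <3,0,0>
#3 <4,0,0>
#4 <5,0,0>
#5 <6,0,0>
R:2↔5 J1 <6,1,0>
R:1↔3 J1 <6,2,0>
#6 <7,2,0>
#7 <8,2,0>
P:0↔4 J1 <8,3,0>
C:0↔1 J2 <8,3,1>
PS:2↔7 J2 <8,3,2>
#8 <9,3,2>
PS:1↔8 J2 <9,3,3>
PS:6↔1 J2 <9,3,4>
P:2↔1 J1 <9,4,4>
3×8 − 2×4 − 1×4 = 12

M = 12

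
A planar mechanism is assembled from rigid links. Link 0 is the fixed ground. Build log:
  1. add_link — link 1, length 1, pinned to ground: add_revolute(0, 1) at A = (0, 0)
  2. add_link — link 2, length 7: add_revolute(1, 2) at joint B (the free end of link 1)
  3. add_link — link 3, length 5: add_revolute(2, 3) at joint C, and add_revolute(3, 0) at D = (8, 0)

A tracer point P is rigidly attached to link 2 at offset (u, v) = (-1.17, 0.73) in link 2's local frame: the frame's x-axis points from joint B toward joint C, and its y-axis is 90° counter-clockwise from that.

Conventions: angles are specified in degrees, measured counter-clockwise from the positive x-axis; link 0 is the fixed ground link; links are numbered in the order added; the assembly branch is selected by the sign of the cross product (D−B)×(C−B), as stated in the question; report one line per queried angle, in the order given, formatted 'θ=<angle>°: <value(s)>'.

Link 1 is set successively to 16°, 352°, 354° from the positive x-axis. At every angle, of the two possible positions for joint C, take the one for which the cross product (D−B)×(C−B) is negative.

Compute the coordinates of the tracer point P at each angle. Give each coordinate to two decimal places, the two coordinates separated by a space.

A=(0,0), D=(8.00,0)
θ=16°: B = A + 1.00·(cos16°, sin16°) = (0.9613, 0.2756)
θ=16°: |BD| = 7.0441
θ=16°: circle(B,7.00) ∩ circle(D,5.00): a=5.2256, h=4.6576
θ=16°:   candidates: C₊=(6.3651,4.7252) cross=32.809; C₋=(6.0006,-4.5828) cross=-32.809
θ=16°:   branch - wants cross < 0 → take C=(6.0006,-4.5828) (cross=-32.809)
θ=16°: ex = (C−B)/|BC| = (0.7199,-0.6941); ey = (0.6941,0.7199)
θ=16°: P = B + -1.17·ex + 0.73·ey = (0.6256,1.6132)
θ=352°: B = A + 1.00·(cos352°, sin352°) = (0.9903, -0.1392)
θ=352°: |BD| = 7.0111
θ=352°: circle(B,7.00) ∩ circle(D,5.00): a=5.2171, h=4.6671
θ=352°:   candidates: C₊=(6.1137,4.6305) cross=32.721; C₋=(6.2990,-4.7018) cross=-32.721
θ=352°:   branch - wants cross < 0 → take C=(6.2990,-4.7018) (cross=-32.721)
θ=352°: ex = (C−B)/|BC| = (0.7584,-0.6518); ey = (0.6518,0.7584)
θ=352°: P = B + -1.17·ex + 0.73·ey = (0.5788,1.1771)
θ=354°: B = A + 1.00·(cos354°, sin354°) = (0.9945, -0.1045)
θ=354°: |BD| = 7.0063
θ=354°: circle(B,7.00) ∩ circle(D,5.00): a=5.2159, h=4.6685
θ=354°:   candidates: C₊=(6.1402,4.6412) cross=32.708; C₋=(6.2795,-4.6947) cross=-32.708
θ=354°:   branch - wants cross < 0 → take C=(6.2795,-4.6947) (cross=-32.708)
θ=354°: ex = (C−B)/|BC| = (0.7550,-0.6557); ey = (0.6557,0.7550)
θ=354°: P = B + -1.17·ex + 0.73·ey = (0.5899,1.2138)

θ=16°: 0.63 1.61
θ=352°: 0.58 1.18
θ=354°: 0.59 1.21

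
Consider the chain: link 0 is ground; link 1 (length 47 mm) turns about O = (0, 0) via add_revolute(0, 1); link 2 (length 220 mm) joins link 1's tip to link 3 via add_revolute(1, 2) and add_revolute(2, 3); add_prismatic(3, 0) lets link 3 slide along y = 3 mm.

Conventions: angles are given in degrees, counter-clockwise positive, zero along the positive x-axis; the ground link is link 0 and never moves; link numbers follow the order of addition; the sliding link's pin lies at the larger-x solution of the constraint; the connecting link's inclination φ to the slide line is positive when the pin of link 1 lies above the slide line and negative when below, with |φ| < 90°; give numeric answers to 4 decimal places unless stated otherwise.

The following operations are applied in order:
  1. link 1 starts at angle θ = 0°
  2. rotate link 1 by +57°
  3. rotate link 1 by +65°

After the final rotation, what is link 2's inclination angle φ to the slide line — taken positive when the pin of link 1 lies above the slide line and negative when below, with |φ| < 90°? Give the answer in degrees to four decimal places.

geometry: r = 47 mm, L = 220 mm, e = 3 mm; θ starts at 0°
rotate link 1 by +57°: θ ← 0° +57° = 57°
rotate link 1 by +65°: θ ← 57° +65° = 122°
h = r sin θ − e = 39.858261 − 3 = 36.858261
sin φ = h / L = 36.858261 / 220 = 0.16753755
φ = arcsin(0.16753755) = 9.644678°

9.6447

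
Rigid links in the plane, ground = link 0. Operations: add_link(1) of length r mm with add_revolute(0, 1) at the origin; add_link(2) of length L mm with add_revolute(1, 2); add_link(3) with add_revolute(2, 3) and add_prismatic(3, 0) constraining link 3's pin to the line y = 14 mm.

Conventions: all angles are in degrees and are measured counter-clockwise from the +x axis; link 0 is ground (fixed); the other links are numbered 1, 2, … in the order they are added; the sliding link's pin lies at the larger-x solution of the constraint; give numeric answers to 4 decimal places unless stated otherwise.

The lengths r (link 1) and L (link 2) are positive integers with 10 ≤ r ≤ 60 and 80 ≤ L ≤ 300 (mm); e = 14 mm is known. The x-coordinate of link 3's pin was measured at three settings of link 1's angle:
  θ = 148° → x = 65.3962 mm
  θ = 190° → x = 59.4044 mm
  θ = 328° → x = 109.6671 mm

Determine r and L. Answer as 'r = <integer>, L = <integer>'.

constraint per measurement: (x − r cos θ)² + (r sin θ − e)² = L²
subtracting the θ₁ and θ₂ equations cancels the r² and L² terms:
r = (x₁² − x₂²) / (2[(x₁cos θ₁ + e sin θ₁) − (x₂cos θ₂ + e sin θ₂)]) = 29.0001 → r = 29
L² = (x₁ − r cos θ₁)² + (r sin θ₁ − e)² = 8099.9977 → L = 90.0000 → L = 90
check at θ₃=328°: x = 109.6671 (printed 109.6671) ✓

r = 29, L = 90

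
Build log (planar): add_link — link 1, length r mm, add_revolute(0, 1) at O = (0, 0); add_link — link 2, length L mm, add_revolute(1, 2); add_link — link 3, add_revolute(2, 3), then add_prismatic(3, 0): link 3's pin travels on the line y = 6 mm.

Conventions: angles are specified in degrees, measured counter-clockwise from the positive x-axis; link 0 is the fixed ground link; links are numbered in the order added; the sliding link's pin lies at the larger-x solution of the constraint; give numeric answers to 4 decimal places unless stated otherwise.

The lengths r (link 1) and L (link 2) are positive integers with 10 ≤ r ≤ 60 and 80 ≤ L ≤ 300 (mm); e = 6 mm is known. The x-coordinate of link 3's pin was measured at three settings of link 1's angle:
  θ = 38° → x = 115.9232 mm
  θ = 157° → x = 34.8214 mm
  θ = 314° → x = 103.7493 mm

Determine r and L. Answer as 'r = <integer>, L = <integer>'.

constraint per measurement: (x − r cos θ)² + (r sin θ − e)² = L²
subtracting the θ₁ and θ₂ equations cancels the r² and L² terms:
r = (x₁² − x₂²) / (2[(x₁cos θ₁ + e sin θ₁) − (x₂cos θ₂ + e sin θ₂)]) = 49.0000 → r = 49
L² = (x₁ − r cos θ₁)² + (r sin θ₁ − e)² = 6561.0040 → L = 81.0000 → L = 81
check at θ₃=314°: x = 103.7493 (printed 103.7493) ✓

r = 49, L = 81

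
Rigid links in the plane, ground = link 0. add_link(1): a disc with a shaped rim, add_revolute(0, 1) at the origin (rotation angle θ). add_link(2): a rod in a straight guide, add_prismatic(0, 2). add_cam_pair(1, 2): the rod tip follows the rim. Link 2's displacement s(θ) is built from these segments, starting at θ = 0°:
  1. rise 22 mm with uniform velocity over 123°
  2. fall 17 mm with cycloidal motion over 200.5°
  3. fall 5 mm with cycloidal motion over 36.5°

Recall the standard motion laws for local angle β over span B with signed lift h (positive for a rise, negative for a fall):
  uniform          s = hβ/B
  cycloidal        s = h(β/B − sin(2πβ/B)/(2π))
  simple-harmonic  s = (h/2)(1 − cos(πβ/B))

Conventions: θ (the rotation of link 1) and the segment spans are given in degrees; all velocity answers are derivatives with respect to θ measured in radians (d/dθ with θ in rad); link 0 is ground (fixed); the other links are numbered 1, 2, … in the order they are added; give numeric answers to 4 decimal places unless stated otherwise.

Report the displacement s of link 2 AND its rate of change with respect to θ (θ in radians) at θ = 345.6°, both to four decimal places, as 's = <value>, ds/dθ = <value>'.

segment 1 (0° to 123°, uniform, h = 22) is passed completely: s = 0.0000 + (22) = 22.0000
segment 2 (123° to 323.5°, cycloidal, h = -17) is passed completely: s = 22.0000 + (-17) = 5.0000
θ = 345.6° falls in segment 3 (323.5° to 360°, cycloidal, h = -5): β = 345.6 − 323.5 = 22.1°, B = 36.5°; Δs = -5·(0.6055 − sin(2π·0.6055)/(2π)) = -3.5170; s = 5.0000 − 3.5170 = 1.4830
velocity in seg [323.5°–360°] (cycloidal), θ in radians: β = 22.1° = 0.3857 rad, B = 36.5° = 0.6370 rad; ds/dθ = (h/B)(1 − cos(2πβ/B)) = ((-5)/0.6370)(1 − cos(2π·0.6055)) = -14.035936 mm/rad

s = 1.4830, ds/dθ = -14.0359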